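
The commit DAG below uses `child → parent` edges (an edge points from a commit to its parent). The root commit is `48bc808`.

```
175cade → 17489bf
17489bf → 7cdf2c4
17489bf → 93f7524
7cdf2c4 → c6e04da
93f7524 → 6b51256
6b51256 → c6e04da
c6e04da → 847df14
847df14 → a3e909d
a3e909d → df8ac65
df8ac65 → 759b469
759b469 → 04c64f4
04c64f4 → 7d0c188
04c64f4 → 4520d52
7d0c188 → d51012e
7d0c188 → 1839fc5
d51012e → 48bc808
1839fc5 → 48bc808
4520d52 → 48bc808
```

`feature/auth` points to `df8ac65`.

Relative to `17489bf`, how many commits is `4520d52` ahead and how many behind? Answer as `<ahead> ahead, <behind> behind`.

0 ahead, 13 behind

Reachable from 4520d52: {4520d52, 48bc808}.
Reachable from 17489bf: {04c64f4, 17489bf, 1839fc5, 4520d52, 48bc808, 6b51256, 759b469, 7cdf2c4, 7d0c188, 847df14, 93f7524, a3e909d, c6e04da, d51012e, df8ac65}.
Only in 4520d52's history (ahead): {} — 0.
Only in 17489bf's history (behind): {04c64f4, 17489bf, 1839fc5, 6b51256, 759b469, 7cdf2c4, 7d0c188, 847df14, 93f7524, a3e909d, c6e04da, d51012e, df8ac65} — 13.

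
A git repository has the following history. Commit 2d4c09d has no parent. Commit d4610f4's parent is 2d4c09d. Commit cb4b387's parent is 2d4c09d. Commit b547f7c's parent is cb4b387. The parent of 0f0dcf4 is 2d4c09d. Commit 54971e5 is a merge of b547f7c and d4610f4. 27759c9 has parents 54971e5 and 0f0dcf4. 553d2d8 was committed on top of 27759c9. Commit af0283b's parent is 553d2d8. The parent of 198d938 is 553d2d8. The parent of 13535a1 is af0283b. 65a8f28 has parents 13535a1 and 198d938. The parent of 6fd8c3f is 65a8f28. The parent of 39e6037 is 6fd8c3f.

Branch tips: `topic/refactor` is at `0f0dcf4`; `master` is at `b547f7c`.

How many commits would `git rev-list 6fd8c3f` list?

Walking parent pointers from 6fd8c3f: reachable set = {0f0dcf4, 13535a1, 198d938, 27759c9, 2d4c09d, 54971e5, 553d2d8, 65a8f28, 6fd8c3f, af0283b, b547f7c, cb4b387, d4610f4}.
That is 13 commits.

13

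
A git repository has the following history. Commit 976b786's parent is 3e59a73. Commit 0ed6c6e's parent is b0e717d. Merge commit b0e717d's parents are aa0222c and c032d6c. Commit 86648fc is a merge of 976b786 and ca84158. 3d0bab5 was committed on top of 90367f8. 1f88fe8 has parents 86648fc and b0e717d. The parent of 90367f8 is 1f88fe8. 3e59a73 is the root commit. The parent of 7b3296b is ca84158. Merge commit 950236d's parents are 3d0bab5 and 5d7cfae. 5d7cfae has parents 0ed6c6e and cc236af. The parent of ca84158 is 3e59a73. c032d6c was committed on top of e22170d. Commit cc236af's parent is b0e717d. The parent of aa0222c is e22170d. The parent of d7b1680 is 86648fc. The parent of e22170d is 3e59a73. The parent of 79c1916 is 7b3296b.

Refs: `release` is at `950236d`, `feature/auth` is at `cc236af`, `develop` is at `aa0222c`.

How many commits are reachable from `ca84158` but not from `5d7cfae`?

1

Reachable from ca84158: {3e59a73, ca84158}.
Reachable from 5d7cfae: {0ed6c6e, 3e59a73, 5d7cfae, aa0222c, b0e717d, c032d6c, cc236af, e22170d}.
In ca84158's history but not 5d7cfae's: {ca84158} — 1 commit.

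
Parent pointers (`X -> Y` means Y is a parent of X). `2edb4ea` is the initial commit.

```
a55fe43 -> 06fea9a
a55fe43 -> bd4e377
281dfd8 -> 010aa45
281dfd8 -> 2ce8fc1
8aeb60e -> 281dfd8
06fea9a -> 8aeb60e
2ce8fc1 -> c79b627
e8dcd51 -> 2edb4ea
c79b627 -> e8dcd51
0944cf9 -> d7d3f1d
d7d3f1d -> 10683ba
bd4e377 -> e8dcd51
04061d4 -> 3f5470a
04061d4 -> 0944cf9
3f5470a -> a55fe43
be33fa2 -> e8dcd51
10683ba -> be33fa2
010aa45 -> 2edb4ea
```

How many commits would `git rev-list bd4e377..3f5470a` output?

Reachable from 3f5470a: {010aa45, 06fea9a, 281dfd8, 2ce8fc1, 2edb4ea, 3f5470a, 8aeb60e, a55fe43, bd4e377, c79b627, e8dcd51}.
Reachable from bd4e377: {2edb4ea, bd4e377, e8dcd51}.
In 3f5470a's history but not bd4e377's: {010aa45, 06fea9a, 281dfd8, 2ce8fc1, 3f5470a, 8aeb60e, a55fe43, c79b627} — 8 commits.

8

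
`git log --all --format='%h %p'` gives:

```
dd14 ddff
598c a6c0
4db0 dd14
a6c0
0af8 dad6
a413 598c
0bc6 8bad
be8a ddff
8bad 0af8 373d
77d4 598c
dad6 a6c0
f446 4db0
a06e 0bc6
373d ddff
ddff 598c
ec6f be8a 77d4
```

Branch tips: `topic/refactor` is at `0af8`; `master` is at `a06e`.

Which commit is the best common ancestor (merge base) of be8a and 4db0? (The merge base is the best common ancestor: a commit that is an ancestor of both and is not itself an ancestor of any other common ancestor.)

Ancestors of be8a: {598c, a6c0, be8a, ddff}.
Ancestors of 4db0: {4db0, 598c, a6c0, dd14, ddff}.
Common ancestors: {598c, a6c0, ddff}.
Among these, ddff is not an ancestor of any other common ancestor — it is the merge base.

ddff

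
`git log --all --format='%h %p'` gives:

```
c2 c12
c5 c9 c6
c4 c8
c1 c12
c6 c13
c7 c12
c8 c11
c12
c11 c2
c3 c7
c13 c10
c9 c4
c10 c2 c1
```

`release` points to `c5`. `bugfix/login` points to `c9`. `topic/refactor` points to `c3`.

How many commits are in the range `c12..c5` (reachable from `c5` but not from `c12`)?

Reachable from c5: {c1, c10, c11, c12, c13, c2, c4, c5, c6, c8, c9}.
Reachable from c12: {c12}.
In c5's history but not c12's: {c1, c10, c11, c13, c2, c4, c5, c6, c8, c9} — 10 commits.

10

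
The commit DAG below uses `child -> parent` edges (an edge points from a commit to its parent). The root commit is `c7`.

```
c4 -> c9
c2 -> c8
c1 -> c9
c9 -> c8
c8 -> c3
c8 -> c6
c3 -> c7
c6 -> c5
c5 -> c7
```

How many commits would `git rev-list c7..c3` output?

Reachable from c3: {c3, c7}.
Reachable from c7: {c7}.
In c3's history but not c7's: {c3} — 1 commit.

1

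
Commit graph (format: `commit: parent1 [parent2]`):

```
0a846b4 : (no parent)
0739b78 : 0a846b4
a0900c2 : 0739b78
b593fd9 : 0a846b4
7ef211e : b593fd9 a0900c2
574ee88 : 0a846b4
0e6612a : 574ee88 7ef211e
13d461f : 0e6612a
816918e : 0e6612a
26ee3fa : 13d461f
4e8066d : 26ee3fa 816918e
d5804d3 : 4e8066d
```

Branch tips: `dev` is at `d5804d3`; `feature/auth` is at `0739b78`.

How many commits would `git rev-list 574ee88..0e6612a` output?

5

Reachable from 0e6612a: {0739b78, 0a846b4, 0e6612a, 574ee88, 7ef211e, a0900c2, b593fd9}.
Reachable from 574ee88: {0a846b4, 574ee88}.
In 0e6612a's history but not 574ee88's: {0739b78, 0e6612a, 7ef211e, a0900c2, b593fd9} — 5 commits.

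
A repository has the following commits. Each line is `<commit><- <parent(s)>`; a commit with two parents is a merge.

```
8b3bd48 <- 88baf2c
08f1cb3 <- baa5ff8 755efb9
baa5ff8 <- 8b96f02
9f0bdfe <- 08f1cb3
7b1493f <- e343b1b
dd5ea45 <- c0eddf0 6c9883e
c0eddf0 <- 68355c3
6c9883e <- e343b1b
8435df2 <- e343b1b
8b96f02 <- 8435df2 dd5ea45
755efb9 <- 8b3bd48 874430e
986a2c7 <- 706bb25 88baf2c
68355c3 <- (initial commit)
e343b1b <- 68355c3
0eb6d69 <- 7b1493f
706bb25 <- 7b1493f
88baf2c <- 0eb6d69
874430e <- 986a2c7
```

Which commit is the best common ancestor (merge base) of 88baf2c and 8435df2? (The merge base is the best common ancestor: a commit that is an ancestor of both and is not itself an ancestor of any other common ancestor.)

e343b1b

Ancestors of 88baf2c: {0eb6d69, 68355c3, 7b1493f, 88baf2c, e343b1b}.
Ancestors of 8435df2: {68355c3, 8435df2, e343b1b}.
Common ancestors: {68355c3, e343b1b}.
Among these, e343b1b is not an ancestor of any other common ancestor — it is the merge base.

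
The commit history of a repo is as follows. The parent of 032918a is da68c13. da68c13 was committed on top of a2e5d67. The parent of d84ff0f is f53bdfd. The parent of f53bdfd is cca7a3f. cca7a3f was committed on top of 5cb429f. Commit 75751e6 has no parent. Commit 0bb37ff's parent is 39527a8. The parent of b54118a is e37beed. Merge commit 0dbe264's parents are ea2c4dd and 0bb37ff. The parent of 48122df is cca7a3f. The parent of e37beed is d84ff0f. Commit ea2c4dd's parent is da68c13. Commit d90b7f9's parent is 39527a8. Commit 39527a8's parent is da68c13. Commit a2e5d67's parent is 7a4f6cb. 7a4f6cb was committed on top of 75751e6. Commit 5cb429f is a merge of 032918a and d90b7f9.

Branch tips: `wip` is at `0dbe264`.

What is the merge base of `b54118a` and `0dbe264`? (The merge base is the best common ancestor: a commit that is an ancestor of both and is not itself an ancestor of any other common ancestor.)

Ancestors of b54118a: {032918a, 39527a8, 5cb429f, 75751e6, 7a4f6cb, a2e5d67, b54118a, cca7a3f, d84ff0f, d90b7f9, da68c13, e37beed, f53bdfd}.
Ancestors of 0dbe264: {0bb37ff, 0dbe264, 39527a8, 75751e6, 7a4f6cb, a2e5d67, da68c13, ea2c4dd}.
Common ancestors: {39527a8, 75751e6, 7a4f6cb, a2e5d67, da68c13}.
Among these, 39527a8 is not an ancestor of any other common ancestor — it is the merge base.

39527a8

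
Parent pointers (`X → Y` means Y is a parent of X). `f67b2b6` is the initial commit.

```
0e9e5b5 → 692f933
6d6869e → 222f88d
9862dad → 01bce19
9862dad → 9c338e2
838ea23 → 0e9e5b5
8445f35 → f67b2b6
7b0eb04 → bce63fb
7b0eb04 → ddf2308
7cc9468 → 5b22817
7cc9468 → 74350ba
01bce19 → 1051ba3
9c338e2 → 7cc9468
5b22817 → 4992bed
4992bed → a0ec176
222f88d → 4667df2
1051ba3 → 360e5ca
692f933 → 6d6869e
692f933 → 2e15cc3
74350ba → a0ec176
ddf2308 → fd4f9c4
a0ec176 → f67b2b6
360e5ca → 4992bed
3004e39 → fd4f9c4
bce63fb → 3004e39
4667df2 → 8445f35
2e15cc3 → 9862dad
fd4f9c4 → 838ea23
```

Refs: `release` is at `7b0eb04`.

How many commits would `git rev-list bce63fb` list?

22

Walking parent pointers from bce63fb: reachable set = {01bce19, 0e9e5b5, 1051ba3, 222f88d, 2e15cc3, 3004e39, 360e5ca, 4667df2, 4992bed, 5b22817, 692f933, 6d6869e, 74350ba, 7cc9468, 838ea23, 8445f35, 9862dad, 9c338e2, a0ec176, bce63fb, f67b2b6, fd4f9c4}.
That is 22 commits.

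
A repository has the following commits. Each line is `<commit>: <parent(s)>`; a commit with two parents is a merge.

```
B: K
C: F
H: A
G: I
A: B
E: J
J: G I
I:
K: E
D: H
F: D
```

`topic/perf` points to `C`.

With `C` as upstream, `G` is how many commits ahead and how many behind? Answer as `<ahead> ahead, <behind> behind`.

0 ahead, 9 behind

Reachable from G: {G, I}.
Reachable from C: {A, B, C, D, E, F, G, H, I, J, K}.
Only in G's history (ahead): {} — 0.
Only in C's history (behind): {A, B, C, D, E, F, H, J, K} — 9.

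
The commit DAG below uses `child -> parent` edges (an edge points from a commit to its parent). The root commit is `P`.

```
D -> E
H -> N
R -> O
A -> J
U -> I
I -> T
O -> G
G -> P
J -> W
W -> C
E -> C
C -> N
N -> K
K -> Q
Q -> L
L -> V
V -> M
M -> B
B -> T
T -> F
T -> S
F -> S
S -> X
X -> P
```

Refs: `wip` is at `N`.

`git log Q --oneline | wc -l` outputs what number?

Walking parent pointers from Q: reachable set = {B, F, L, M, P, Q, S, T, V, X}.
That is 10 commits.

10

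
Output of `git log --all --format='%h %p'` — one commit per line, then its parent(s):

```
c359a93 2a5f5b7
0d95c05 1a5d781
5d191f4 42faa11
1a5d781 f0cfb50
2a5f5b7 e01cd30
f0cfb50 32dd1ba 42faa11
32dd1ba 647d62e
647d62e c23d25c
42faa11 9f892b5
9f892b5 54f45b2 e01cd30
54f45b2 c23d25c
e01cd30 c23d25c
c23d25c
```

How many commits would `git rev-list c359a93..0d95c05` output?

Reachable from 0d95c05: {0d95c05, 1a5d781, 32dd1ba, 42faa11, 54f45b2, 647d62e, 9f892b5, c23d25c, e01cd30, f0cfb50}.
Reachable from c359a93: {2a5f5b7, c23d25c, c359a93, e01cd30}.
In 0d95c05's history but not c359a93's: {0d95c05, 1a5d781, 32dd1ba, 42faa11, 54f45b2, 647d62e, 9f892b5, f0cfb50} — 8 commits.

8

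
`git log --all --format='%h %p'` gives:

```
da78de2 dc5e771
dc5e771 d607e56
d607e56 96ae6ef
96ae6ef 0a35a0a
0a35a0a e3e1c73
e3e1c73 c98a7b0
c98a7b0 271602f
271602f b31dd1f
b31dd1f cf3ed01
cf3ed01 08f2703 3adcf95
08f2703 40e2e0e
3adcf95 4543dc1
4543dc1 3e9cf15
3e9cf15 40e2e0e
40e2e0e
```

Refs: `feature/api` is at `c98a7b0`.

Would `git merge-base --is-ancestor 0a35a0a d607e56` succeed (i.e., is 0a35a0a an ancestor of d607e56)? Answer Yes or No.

Ancestors of d607e56 (commits reachable by following parents): {08f2703, 0a35a0a, 271602f, 3adcf95, 3e9cf15, 40e2e0e, 4543dc1, 96ae6ef, b31dd1f, c98a7b0, cf3ed01, d607e56, e3e1c73}.
0a35a0a is in that set, so it is an ancestor of d607e56.

Yes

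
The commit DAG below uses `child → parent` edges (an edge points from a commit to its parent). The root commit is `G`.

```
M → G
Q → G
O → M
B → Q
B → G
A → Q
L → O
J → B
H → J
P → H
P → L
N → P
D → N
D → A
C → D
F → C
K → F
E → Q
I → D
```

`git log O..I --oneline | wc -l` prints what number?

Reachable from I: {A, B, D, G, H, I, J, L, M, N, O, P, Q}.
Reachable from O: {G, M, O}.
In I's history but not O's: {A, B, D, H, I, J, L, N, P, Q} — 10 commits.

10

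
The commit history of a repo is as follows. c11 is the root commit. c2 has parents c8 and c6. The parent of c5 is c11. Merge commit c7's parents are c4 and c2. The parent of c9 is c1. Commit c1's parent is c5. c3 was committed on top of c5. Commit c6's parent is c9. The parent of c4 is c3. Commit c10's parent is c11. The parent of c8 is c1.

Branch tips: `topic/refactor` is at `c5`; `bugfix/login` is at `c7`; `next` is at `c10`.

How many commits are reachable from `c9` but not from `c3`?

Reachable from c9: {c1, c11, c5, c9}.
Reachable from c3: {c11, c3, c5}.
In c9's history but not c3's: {c1, c9} — 2 commits.

2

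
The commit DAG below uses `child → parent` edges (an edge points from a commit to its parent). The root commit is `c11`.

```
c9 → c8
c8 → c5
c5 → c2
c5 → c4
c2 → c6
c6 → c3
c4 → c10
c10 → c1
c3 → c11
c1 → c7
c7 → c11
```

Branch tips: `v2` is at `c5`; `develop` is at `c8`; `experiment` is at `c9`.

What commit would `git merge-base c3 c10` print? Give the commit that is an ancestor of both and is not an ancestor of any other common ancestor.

Ancestors of c3: {c11, c3}.
Ancestors of c10: {c1, c10, c11, c7}.
Common ancestors: {c11}.
The only common ancestor is c11, so it is the merge base.

c11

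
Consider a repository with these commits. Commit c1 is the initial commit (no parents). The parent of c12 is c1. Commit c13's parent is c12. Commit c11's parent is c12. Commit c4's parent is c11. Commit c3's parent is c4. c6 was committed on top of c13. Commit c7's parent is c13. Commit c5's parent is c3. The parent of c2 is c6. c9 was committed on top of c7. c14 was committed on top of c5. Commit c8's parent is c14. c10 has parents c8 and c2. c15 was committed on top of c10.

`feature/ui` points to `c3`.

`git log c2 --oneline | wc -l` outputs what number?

Walking parent pointers from c2: reachable set = {c1, c12, c13, c2, c6}.
That is 5 commits.

5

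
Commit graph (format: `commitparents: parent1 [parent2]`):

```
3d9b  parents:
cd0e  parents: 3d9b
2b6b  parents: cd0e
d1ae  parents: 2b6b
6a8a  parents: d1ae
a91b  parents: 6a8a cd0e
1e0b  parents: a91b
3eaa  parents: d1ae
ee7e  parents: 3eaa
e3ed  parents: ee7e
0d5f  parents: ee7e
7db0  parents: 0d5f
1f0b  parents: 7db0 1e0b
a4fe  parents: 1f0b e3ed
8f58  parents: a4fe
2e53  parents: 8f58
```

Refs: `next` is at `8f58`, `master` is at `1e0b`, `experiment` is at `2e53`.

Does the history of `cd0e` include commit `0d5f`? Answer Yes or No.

No

Ancestors of cd0e: {3d9b, cd0e}.
0d5f is not in that set, so it is not an ancestor of cd0e.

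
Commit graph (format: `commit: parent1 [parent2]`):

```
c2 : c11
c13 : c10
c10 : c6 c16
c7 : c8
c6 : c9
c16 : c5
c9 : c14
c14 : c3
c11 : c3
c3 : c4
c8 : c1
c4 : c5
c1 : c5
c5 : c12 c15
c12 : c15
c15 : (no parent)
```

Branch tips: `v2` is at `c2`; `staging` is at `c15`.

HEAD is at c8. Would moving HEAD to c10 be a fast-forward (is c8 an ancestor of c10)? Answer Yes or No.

A fast-forward from c8 to c10 is possible iff c8 is an ancestor of c10.
Ancestors of c10: {c10, c12, c14, c15, c16, c3, c4, c5, c6, c9}.
c8 is not among them, so fast-forward is not possible.

No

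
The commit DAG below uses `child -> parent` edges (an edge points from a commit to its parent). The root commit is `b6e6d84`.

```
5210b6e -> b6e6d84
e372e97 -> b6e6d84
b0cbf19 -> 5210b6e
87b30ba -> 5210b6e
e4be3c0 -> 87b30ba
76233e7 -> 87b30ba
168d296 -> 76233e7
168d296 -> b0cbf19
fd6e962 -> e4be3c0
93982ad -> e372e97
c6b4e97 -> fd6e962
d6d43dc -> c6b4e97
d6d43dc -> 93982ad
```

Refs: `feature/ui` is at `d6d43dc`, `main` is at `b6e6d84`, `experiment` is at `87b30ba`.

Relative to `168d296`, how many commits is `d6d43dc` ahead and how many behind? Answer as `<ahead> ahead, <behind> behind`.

6 ahead, 3 behind

Reachable from d6d43dc: {5210b6e, 87b30ba, 93982ad, b6e6d84, c6b4e97, d6d43dc, e372e97, e4be3c0, fd6e962}.
Reachable from 168d296: {168d296, 5210b6e, 76233e7, 87b30ba, b0cbf19, b6e6d84}.
Only in d6d43dc's history (ahead): {93982ad, c6b4e97, d6d43dc, e372e97, e4be3c0, fd6e962} — 6.
Only in 168d296's history (behind): {168d296, 76233e7, b0cbf19} — 3.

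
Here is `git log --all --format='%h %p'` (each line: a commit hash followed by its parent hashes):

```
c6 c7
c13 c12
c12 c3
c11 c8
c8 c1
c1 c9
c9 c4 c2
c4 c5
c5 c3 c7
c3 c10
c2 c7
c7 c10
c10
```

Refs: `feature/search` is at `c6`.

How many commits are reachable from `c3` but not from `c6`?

1

Reachable from c3: {c10, c3}.
Reachable from c6: {c10, c6, c7}.
In c3's history but not c6's: {c3} — 1 commit.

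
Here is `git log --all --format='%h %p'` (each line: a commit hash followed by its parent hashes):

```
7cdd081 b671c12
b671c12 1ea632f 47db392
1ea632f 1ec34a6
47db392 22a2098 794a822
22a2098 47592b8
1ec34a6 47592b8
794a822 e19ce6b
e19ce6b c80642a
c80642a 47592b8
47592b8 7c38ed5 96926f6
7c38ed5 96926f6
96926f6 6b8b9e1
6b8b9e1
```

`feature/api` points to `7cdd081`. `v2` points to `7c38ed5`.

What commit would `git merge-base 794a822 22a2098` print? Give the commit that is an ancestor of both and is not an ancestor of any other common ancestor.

47592b8

Ancestors of 794a822: {47592b8, 6b8b9e1, 794a822, 7c38ed5, 96926f6, c80642a, e19ce6b}.
Ancestors of 22a2098: {22a2098, 47592b8, 6b8b9e1, 7c38ed5, 96926f6}.
Common ancestors: {47592b8, 6b8b9e1, 7c38ed5, 96926f6}.
Among these, 47592b8 is not an ancestor of any other common ancestor — it is the merge base.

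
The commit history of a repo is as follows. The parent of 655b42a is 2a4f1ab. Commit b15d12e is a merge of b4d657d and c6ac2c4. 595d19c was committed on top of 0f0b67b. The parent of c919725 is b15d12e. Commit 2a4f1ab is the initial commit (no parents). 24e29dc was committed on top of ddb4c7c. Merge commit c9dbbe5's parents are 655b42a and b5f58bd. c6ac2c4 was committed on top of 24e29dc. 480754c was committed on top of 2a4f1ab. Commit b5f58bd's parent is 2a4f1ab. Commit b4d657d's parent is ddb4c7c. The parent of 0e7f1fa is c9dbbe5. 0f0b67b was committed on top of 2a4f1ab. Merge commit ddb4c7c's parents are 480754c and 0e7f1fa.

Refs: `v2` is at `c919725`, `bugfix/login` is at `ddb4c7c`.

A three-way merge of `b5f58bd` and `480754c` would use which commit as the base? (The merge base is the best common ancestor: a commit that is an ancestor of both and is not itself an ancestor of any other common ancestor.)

Ancestors of b5f58bd: {2a4f1ab, b5f58bd}.
Ancestors of 480754c: {2a4f1ab, 480754c}.
Common ancestors: {2a4f1ab}.
The only common ancestor is 2a4f1ab, so it is the merge base.

2a4f1ab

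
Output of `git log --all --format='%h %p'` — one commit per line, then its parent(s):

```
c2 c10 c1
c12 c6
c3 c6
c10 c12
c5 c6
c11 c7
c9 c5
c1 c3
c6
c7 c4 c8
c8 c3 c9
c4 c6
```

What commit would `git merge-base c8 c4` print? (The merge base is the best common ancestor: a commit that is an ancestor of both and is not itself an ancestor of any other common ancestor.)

Ancestors of c8: {c3, c5, c6, c8, c9}.
Ancestors of c4: {c4, c6}.
Common ancestors: {c6}.
The only common ancestor is c6, so it is the merge base.

c6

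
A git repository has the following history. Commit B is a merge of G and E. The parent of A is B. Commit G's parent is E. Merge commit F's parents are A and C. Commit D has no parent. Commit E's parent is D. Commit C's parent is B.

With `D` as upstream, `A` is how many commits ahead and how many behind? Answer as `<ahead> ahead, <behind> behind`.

Reachable from A: {A, B, D, E, G}.
Reachable from D: {D}.
Only in A's history (ahead): {A, B, E, G} — 4.
Only in D's history (behind): {} — 0.

4 ahead, 0 behind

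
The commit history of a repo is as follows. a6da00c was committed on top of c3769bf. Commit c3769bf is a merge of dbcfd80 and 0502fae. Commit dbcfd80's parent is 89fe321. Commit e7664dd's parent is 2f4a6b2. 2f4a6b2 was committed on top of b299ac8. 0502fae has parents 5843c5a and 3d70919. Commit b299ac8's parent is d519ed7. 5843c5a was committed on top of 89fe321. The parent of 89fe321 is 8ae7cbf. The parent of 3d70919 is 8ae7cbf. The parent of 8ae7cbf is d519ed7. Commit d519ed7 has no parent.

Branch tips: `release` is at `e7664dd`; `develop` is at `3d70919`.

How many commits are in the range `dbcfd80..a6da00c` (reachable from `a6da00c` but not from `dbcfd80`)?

5

Reachable from a6da00c: {0502fae, 3d70919, 5843c5a, 89fe321, 8ae7cbf, a6da00c, c3769bf, d519ed7, dbcfd80}.
Reachable from dbcfd80: {89fe321, 8ae7cbf, d519ed7, dbcfd80}.
In a6da00c's history but not dbcfd80's: {0502fae, 3d70919, 5843c5a, a6da00c, c3769bf} — 5 commits.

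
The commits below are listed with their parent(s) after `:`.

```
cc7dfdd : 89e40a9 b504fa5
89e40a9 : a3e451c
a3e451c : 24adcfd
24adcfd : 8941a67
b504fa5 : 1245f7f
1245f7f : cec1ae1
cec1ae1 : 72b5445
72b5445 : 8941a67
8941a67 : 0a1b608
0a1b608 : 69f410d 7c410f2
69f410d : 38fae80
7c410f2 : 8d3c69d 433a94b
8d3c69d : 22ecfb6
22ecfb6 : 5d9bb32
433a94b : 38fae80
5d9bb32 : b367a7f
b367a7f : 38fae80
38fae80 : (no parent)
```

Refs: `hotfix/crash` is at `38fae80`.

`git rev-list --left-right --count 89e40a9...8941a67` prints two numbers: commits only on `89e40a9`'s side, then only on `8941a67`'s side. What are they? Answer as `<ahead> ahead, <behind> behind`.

Reachable from 89e40a9: {0a1b608, 22ecfb6, 24adcfd, 38fae80, 433a94b, 5d9bb32, 69f410d, 7c410f2, 8941a67, 89e40a9, 8d3c69d, a3e451c, b367a7f}.
Reachable from 8941a67: {0a1b608, 22ecfb6, 38fae80, 433a94b, 5d9bb32, 69f410d, 7c410f2, 8941a67, 8d3c69d, b367a7f}.
Only in 89e40a9's history (ahead): {24adcfd, 89e40a9, a3e451c} — 3.
Only in 8941a67's history (behind): {} — 0.

3 ahead, 0 behind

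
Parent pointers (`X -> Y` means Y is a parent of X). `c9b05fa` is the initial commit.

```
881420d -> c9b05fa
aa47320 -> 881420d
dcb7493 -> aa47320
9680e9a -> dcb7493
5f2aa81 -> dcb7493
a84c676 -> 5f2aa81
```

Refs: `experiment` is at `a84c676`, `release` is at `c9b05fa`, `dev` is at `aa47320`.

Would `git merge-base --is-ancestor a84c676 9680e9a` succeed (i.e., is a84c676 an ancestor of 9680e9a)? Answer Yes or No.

No

Ancestors of 9680e9a: {881420d, 9680e9a, aa47320, c9b05fa, dcb7493}.
a84c676 is not in that set, so it is not an ancestor of 9680e9a.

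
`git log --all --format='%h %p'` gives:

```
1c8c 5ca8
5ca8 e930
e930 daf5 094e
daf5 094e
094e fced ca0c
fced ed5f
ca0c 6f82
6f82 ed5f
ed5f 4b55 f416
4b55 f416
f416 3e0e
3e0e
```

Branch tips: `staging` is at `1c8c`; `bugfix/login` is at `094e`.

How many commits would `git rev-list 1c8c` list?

12

Walking parent pointers from 1c8c: reachable set = {094e, 1c8c, 3e0e, 4b55, 5ca8, 6f82, ca0c, daf5, e930, ed5f, f416, fced}.
That is 12 commits.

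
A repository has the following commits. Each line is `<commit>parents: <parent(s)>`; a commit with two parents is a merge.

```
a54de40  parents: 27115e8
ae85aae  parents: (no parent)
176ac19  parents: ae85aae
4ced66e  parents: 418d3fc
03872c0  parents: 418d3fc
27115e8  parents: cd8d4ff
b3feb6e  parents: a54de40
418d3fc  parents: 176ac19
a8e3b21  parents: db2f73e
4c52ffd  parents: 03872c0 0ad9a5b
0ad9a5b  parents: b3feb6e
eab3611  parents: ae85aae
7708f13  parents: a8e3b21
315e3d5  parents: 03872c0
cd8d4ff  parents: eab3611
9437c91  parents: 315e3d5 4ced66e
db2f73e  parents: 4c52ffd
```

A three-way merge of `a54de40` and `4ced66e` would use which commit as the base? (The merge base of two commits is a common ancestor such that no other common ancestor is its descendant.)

Ancestors of a54de40: {27115e8, a54de40, ae85aae, cd8d4ff, eab3611}.
Ancestors of 4ced66e: {176ac19, 418d3fc, 4ced66e, ae85aae}.
Common ancestors: {ae85aae}.
The only common ancestor is ae85aae, so it is the merge base.

ae85aae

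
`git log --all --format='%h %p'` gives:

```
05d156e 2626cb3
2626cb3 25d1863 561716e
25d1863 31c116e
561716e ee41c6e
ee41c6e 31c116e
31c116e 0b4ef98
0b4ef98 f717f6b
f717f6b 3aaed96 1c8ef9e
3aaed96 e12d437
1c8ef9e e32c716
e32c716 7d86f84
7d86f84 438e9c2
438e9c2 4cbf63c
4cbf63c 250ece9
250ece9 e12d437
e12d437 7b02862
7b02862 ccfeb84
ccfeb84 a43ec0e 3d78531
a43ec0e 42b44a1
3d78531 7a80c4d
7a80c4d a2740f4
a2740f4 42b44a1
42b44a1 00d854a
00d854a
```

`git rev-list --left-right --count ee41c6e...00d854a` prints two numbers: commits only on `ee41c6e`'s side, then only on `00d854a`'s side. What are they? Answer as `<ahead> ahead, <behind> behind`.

19 ahead, 0 behind

Reachable from ee41c6e: {00d854a, 0b4ef98, 1c8ef9e, 250ece9, 31c116e, 3aaed96, 3d78531, 42b44a1, 438e9c2, 4cbf63c, 7a80c4d, 7b02862, 7d86f84, a2740f4, a43ec0e, ccfeb84, e12d437, e32c716, ee41c6e, f717f6b}.
Reachable from 00d854a: {00d854a}.
Only in ee41c6e's history (ahead): {0b4ef98, 1c8ef9e, 250ece9, 31c116e, 3aaed96, 3d78531, 42b44a1, 438e9c2, 4cbf63c, 7a80c4d, 7b02862, 7d86f84, a2740f4, a43ec0e, ccfeb84, e12d437, e32c716, ee41c6e, f717f6b} — 19.
Only in 00d854a's history (behind): {} — 0.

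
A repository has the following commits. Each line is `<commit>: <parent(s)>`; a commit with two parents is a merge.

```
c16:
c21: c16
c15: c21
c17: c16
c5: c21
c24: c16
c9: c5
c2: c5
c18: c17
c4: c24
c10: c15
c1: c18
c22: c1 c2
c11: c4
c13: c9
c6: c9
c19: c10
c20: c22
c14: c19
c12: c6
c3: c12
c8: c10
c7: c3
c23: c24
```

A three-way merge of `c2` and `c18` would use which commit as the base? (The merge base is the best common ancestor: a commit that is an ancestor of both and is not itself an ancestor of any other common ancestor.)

Ancestors of c2: {c16, c2, c21, c5}.
Ancestors of c18: {c16, c17, c18}.
Common ancestors: {c16}.
The only common ancestor is c16, so it is the merge base.

c16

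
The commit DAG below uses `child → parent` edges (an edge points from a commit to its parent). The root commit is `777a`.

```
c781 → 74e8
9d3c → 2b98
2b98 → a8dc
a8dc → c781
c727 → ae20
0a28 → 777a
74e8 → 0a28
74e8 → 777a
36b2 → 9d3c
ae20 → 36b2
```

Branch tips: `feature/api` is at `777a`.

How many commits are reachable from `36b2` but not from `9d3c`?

1

Reachable from 36b2: {0a28, 2b98, 36b2, 74e8, 777a, 9d3c, a8dc, c781}.
Reachable from 9d3c: {0a28, 2b98, 74e8, 777a, 9d3c, a8dc, c781}.
In 36b2's history but not 9d3c's: {36b2} — 1 commit.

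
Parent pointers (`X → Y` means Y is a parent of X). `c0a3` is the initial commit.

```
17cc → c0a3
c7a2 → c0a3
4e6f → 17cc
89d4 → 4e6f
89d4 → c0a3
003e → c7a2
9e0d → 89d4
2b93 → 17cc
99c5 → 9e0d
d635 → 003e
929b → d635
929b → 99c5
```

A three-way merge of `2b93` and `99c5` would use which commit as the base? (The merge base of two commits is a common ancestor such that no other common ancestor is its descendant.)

17cc

Ancestors of 2b93: {17cc, 2b93, c0a3}.
Ancestors of 99c5: {17cc, 4e6f, 89d4, 99c5, 9e0d, c0a3}.
Common ancestors: {17cc, c0a3}.
Among these, 17cc is not an ancestor of any other common ancestor — it is the merge base.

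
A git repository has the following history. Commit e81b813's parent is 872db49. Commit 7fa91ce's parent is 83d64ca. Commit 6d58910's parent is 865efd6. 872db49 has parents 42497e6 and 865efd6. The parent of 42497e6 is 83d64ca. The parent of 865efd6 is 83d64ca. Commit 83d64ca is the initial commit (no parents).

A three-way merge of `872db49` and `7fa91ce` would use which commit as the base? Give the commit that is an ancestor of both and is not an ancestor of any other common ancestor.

Ancestors of 872db49: {42497e6, 83d64ca, 865efd6, 872db49}.
Ancestors of 7fa91ce: {7fa91ce, 83d64ca}.
Common ancestors: {83d64ca}.
The only common ancestor is 83d64ca, so it is the merge base.

83d64ca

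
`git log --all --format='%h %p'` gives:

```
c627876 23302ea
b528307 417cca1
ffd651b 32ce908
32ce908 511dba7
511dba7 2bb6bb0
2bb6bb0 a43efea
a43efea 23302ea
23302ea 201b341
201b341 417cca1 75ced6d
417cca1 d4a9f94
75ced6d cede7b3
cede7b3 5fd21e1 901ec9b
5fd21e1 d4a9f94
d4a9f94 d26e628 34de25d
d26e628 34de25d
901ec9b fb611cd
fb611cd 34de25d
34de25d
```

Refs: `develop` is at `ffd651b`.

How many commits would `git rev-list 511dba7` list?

Walking parent pointers from 511dba7: reachable set = {201b341, 23302ea, 2bb6bb0, 34de25d, 417cca1, 511dba7, 5fd21e1, 75ced6d, 901ec9b, a43efea, cede7b3, d26e628, d4a9f94, fb611cd}.
That is 14 commits.

14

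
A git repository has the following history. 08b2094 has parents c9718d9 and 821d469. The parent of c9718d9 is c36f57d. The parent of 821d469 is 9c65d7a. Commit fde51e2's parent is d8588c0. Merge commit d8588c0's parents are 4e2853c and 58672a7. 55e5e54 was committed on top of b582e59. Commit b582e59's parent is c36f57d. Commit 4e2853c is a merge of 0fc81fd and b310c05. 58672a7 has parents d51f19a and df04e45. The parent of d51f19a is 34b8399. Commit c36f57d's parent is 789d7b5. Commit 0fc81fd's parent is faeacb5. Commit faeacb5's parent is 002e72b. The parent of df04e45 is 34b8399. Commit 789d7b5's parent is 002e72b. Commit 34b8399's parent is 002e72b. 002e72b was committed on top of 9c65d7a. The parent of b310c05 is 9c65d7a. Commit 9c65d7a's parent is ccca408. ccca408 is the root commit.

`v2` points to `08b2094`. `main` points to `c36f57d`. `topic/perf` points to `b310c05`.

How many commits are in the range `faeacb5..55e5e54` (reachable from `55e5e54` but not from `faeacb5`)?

4

Reachable from 55e5e54: {002e72b, 55e5e54, 789d7b5, 9c65d7a, b582e59, c36f57d, ccca408}.
Reachable from faeacb5: {002e72b, 9c65d7a, ccca408, faeacb5}.
In 55e5e54's history but not faeacb5's: {55e5e54, 789d7b5, b582e59, c36f57d} — 4 commits.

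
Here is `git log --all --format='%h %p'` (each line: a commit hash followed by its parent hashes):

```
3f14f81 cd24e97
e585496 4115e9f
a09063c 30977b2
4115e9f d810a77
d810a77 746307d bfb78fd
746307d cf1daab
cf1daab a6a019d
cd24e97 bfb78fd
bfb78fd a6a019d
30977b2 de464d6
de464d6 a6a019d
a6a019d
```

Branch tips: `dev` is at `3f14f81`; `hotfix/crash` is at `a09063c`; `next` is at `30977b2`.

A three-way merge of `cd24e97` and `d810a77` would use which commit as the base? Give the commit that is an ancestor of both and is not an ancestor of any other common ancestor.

Ancestors of cd24e97: {a6a019d, bfb78fd, cd24e97}.
Ancestors of d810a77: {746307d, a6a019d, bfb78fd, cf1daab, d810a77}.
Common ancestors: {a6a019d, bfb78fd}.
Among these, bfb78fd is not an ancestor of any other common ancestor — it is the merge base.

bfb78fd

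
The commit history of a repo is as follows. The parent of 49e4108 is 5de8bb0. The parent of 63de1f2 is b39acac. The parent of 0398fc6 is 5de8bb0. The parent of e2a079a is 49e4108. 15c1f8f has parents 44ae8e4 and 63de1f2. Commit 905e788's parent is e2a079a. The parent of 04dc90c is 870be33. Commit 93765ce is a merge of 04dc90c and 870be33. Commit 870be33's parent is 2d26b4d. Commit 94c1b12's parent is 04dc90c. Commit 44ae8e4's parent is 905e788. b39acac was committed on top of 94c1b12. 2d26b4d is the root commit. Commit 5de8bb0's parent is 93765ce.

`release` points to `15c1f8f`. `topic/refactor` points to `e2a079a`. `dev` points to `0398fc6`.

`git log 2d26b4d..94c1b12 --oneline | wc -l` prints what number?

3

Reachable from 94c1b12: {04dc90c, 2d26b4d, 870be33, 94c1b12}.
Reachable from 2d26b4d: {2d26b4d}.
In 94c1b12's history but not 2d26b4d's: {04dc90c, 870be33, 94c1b12} — 3 commits.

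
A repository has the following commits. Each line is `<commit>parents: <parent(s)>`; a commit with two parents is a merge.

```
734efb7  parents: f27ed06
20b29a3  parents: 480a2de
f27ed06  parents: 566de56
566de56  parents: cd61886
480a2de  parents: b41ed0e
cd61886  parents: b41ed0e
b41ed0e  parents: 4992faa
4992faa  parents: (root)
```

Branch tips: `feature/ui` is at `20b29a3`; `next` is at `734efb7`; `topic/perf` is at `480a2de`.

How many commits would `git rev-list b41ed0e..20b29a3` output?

Reachable from 20b29a3: {20b29a3, 480a2de, 4992faa, b41ed0e}.
Reachable from b41ed0e: {4992faa, b41ed0e}.
In 20b29a3's history but not b41ed0e's: {20b29a3, 480a2de} — 2 commits.

2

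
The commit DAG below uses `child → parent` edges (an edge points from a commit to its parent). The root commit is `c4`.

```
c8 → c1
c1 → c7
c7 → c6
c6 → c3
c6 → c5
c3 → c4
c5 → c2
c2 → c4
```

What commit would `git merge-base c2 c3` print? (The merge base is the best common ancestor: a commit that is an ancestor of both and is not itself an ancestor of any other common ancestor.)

Ancestors of c2: {c2, c4}.
Ancestors of c3: {c3, c4}.
Common ancestors: {c4}.
The only common ancestor is c4, so it is the merge base.

c4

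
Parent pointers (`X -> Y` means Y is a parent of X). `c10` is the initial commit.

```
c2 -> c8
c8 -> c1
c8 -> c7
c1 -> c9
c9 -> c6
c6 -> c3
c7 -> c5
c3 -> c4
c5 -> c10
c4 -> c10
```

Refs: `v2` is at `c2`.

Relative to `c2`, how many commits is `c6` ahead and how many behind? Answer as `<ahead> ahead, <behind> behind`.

0 ahead, 6 behind

Reachable from c6: {c10, c3, c4, c6}.
Reachable from c2: {c1, c10, c2, c3, c4, c5, c6, c7, c8, c9}.
Only in c6's history (ahead): {} — 0.
Only in c2's history (behind): {c1, c2, c5, c7, c8, c9} — 6.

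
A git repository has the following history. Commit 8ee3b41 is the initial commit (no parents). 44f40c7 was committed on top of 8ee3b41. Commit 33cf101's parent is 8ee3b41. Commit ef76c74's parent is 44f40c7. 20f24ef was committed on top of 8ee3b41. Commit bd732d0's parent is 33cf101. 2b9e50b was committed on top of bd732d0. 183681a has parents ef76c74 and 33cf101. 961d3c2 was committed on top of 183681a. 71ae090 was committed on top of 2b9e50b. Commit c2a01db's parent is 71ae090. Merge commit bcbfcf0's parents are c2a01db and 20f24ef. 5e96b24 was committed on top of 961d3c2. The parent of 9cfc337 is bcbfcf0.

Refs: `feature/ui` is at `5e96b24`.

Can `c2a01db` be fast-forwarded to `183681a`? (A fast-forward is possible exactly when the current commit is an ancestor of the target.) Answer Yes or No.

No

A fast-forward from c2a01db to 183681a is possible iff c2a01db is an ancestor of 183681a.
Ancestors of 183681a: {183681a, 33cf101, 44f40c7, 8ee3b41, ef76c74}.
c2a01db is not among them, so fast-forward is not possible.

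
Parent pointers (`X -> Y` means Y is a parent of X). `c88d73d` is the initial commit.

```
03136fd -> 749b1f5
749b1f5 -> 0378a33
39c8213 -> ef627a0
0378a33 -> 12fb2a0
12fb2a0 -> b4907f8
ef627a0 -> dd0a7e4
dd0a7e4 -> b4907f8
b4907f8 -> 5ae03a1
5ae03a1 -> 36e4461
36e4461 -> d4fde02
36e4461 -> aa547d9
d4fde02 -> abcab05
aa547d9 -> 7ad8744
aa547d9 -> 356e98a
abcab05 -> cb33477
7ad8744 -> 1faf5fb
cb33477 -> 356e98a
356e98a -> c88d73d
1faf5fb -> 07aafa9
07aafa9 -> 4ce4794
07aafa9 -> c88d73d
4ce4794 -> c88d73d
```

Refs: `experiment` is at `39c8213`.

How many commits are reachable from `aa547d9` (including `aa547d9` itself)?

7

Walking parent pointers from aa547d9: reachable set = {07aafa9, 1faf5fb, 356e98a, 4ce4794, 7ad8744, aa547d9, c88d73d}.
That is 7 commits.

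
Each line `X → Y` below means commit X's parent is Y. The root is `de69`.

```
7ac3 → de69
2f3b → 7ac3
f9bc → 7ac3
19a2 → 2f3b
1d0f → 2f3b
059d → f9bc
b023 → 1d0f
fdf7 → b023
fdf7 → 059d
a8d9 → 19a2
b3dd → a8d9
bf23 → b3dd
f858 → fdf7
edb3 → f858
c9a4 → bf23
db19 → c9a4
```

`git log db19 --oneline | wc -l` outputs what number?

Walking parent pointers from db19: reachable set = {19a2, 2f3b, 7ac3, a8d9, b3dd, bf23, c9a4, db19, de69}.
That is 9 commits.

9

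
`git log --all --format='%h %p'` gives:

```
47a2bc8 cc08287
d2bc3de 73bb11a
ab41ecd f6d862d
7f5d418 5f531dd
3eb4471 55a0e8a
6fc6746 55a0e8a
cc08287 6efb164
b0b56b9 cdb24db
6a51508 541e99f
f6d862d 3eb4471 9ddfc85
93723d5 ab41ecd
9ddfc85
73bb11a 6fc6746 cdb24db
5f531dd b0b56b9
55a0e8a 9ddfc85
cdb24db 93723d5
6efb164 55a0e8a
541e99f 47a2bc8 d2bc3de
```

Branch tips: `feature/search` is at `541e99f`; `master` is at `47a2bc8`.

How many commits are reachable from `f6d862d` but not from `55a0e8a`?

Reachable from f6d862d: {3eb4471, 55a0e8a, 9ddfc85, f6d862d}.
Reachable from 55a0e8a: {55a0e8a, 9ddfc85}.
In f6d862d's history but not 55a0e8a's: {3eb4471, f6d862d} — 2 commits.

2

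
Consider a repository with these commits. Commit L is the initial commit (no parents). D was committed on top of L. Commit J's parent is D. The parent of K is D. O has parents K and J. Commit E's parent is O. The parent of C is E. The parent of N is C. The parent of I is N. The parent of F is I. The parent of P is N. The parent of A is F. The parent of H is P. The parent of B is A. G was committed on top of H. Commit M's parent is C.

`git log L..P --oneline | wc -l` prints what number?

Reachable from P: {C, D, E, J, K, L, N, O, P}.
Reachable from L: {L}.
In P's history but not L's: {C, D, E, J, K, N, O, P} — 8 commits.

8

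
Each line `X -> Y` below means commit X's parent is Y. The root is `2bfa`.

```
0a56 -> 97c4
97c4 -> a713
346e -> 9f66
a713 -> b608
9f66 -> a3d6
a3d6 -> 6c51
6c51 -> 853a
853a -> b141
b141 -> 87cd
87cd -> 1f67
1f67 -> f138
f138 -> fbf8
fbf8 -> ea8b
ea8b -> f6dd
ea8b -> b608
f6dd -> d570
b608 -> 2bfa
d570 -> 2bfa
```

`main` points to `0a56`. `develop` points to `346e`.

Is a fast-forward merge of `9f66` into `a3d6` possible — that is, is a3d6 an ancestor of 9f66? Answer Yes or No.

Yes

A fast-forward from a3d6 to 9f66 is possible iff a3d6 is an ancestor of 9f66.
Ancestors of 9f66: {1f67, 2bfa, 6c51, 853a, 87cd, 9f66, a3d6, b141, b608, d570, ea8b, f138, f6dd, fbf8}.
a3d6 is among them, so fast-forward is possible.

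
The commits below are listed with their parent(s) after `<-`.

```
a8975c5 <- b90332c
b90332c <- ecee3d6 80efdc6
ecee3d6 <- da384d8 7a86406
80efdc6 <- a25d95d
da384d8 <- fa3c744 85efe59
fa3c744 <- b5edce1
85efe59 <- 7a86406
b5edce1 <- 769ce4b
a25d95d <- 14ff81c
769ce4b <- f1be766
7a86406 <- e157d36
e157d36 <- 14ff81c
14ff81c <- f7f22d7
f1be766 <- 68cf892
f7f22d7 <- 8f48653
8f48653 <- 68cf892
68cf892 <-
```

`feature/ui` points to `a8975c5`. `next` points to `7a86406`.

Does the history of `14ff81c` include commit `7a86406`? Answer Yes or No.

Ancestors of 14ff81c: {14ff81c, 68cf892, 8f48653, f7f22d7}.
7a86406 is not in that set, so it is not an ancestor of 14ff81c.

No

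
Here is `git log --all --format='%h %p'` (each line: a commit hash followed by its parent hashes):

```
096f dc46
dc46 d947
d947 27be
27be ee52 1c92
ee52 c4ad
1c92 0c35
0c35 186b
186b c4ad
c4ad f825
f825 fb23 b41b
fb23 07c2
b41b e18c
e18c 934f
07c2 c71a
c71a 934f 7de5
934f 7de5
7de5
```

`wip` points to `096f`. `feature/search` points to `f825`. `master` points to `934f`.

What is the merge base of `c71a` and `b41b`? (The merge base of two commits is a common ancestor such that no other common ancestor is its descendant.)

934f

Ancestors of c71a: {7de5, 934f, c71a}.
Ancestors of b41b: {7de5, 934f, b41b, e18c}.
Common ancestors: {7de5, 934f}.
Among these, 934f is not an ancestor of any other common ancestor — it is the merge base.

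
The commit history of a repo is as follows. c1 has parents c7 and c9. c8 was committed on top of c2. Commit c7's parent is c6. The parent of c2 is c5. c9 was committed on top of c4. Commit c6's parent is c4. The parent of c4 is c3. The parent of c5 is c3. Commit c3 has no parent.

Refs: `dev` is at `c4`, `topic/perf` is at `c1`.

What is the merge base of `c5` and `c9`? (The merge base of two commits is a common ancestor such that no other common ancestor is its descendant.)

c3

Ancestors of c5: {c3, c5}.
Ancestors of c9: {c3, c4, c9}.
Common ancestors: {c3}.
The only common ancestor is c3, so it is the merge base.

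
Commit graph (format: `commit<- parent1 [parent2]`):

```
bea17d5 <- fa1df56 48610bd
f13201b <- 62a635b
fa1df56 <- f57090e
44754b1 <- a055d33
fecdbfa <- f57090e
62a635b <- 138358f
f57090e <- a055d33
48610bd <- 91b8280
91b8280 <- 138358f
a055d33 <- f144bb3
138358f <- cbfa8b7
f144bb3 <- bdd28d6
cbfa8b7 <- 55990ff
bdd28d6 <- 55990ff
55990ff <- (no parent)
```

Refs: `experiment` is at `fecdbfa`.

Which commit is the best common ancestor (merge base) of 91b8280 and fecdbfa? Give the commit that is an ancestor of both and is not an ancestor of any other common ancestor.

55990ff

Ancestors of 91b8280: {138358f, 55990ff, 91b8280, cbfa8b7}.
Ancestors of fecdbfa: {55990ff, a055d33, bdd28d6, f144bb3, f57090e, fecdbfa}.
Common ancestors: {55990ff}.
The only common ancestor is 55990ff, so it is the merge base.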